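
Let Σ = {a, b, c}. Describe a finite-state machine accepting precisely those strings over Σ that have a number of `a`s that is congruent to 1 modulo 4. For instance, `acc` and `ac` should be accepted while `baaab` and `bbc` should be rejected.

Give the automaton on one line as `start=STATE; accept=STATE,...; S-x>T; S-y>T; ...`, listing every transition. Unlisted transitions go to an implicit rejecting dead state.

start=s0; accept=s1; s0-a>s1; s0-b>s0; s0-c>s0; s1-a>s2; s1-b>s1; s1-c>s1; s2-a>s3; s2-b>s2; s2-c>s2; s3-a>s0; s3-b>s3; s3-c>s3

The only thing that matters is how many `a`s have appeared, reduced mod 4. Use one state per residue: s0 for 0, …, s3 for 3. Reading `a` moves to the next residue; anything else stays put. s1 is accepting.
        a   b   c  
>  s0   s1  s0  s0 
 * s1   s2  s1  s1 
   s2   s3  s2  s2 
   s3   s0  s3  s3 
(> = start, * = accepting)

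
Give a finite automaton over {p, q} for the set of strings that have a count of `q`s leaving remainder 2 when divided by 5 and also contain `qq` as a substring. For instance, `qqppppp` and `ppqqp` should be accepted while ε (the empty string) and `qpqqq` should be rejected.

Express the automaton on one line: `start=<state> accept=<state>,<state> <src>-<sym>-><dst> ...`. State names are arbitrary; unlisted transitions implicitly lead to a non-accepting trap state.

start=A accept=D A-p->A A-q->B B-p->C B-q->D C-p->C C-q->E D-p->D D-q->F E-p->G E-q->F F-p->F F-q->H G-p->G G-q->I H-p->H H-q->J I-p->K I-q->H J-p->J J-q->L K-p->K K-q->M L-p->L L-q->D M-p->N M-q->J N-p->N N-q->O O-p->A O-q->L

Run two small machines in parallel and take their product. One (5 states) tracks the count of `q`s modulo 5; the other (3 states) tracks whether and how much of `qq` has been seen. Each combined state is a pair, one component from each; accept when both components accept.
With 15 states:
       p  q 
>  A   A  B 
   B   C  D 
   C   C  E 
 * D   D  F 
   E   G  F 
   F   F  H 
   G   G  I 
   H   H  J 
   I   K  H 
   J   J  L 
   K   K  M 
   L   L  D 
   M   N  J 
   N   N  O 
   O   A  L 
(> = start, * = accepting)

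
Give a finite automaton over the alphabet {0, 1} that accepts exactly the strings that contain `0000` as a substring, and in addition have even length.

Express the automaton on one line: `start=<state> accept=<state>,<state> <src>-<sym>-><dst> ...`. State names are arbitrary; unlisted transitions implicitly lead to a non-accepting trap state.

Run two small machines in parallel and take their product. The first has 5 states tracking whether and how much of `0000` has been seen; the second has 2 states tracking the input length modulo 2. A product state is a pair (one from each), accepting exactly when both do.
10 states suffice.
       0  1 
>  A   B  C 
   B   D  A 
   C   E  A 
   D   F  C 
   E   G  C 
   F   H  A 
   G   I  A 
 * H   J  J 
   I   J  C 
   J   H  H 
(> = start, * = accepting)

start=A accept=H A-0->B A-1->C B-0->D B-1->A C-0->E C-1->A D-0->F D-1->C E-0->G E-1->C F-0->H F-1->A G-0->I G-1->A H-0->J H-1->J I-0->J I-1->C J-0->H J-1->H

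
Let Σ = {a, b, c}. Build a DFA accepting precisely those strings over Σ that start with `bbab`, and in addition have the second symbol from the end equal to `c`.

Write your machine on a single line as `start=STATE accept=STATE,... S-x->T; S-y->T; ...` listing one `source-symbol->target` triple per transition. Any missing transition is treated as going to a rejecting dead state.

start=q0; accept=q21,q22,q23; q0-a->q1; q0-b->q2; q0-c->q3; q1-a->q4; q1-b->q5; q1-c->q6; q2-a->q7; q2-b->q8; q2-c->q9; q3-a->q10; q3-b->q11; q3-c->q12; q4-a->q4; q4-b->q5; q4-c->q6; q5-a->q7; q5-b->q13; q5-c->q9; q6-a->q10; q6-b->q11; q6-c->q12; q7-a->q4; q7-b->q5; q7-c->q6; q8-a->q14; q8-b->q13; q8-c->q9; q9-a->q10; q9-b->q11; q9-c->q12; q10-a->q4; q10-b->q5; q10-c->q6; q11-a->q7; q11-b->q13; q11-c->q9; q12-a->q10; q12-b->q11; q12-c->q12; q13-a->q7; q13-b->q13; q13-c->q9; q14-a->q4; q14-b->q15; q14-c->q6; q15-a->q16; q15-b->q17; q15-c->q18; q16-a->q19; q16-b->q15; q16-c->q20; q17-a->q16; q17-b->q17; q17-c->q18; q18-a->q21; q18-b->q22; q18-c->q23; q19-a->q19; q19-b->q15; q19-c->q20; q20-a->q21; q20-b->q22; q20-c->q23; q21-a->q19; q21-b->q15; q21-c->q20; q22-a->q16; q22-b->q17; q22-c->q18; q23-a->q21; q23-b->q22; q23-c->q23

Run two small machines in parallel and take their product. The first has 6 states tracking whether the input so far still matches the prefix `bbab`; the second has 13 states tracking the last 2 symbols read. A product state is a pair (one from each), accepting exactly when both do.
          a    b    c  
>  q0     q1   q2   q3 
   q1     q4   q5   q6 
   q2     q7   q8   q9 
   q3    q10  q11  q12 
   q4     q4   q5   q6 
   q5     q7  q13   q9 
   q6    q10  q11  q12 
   q7     q4   q5   q6 
   q8    q14  q13   q9 
   q9    q10  q11  q12 
   q10    q4   q5   q6 
   q11    q7  q13   q9 
   q12   q10  q11  q12 
   q13    q7  q13   q9 
   q14    q4  q15   q6 
   q15   q16  q17  q18 
   q16   q19  q15  q20 
   q17   q16  q17  q18 
   q18   q21  q22  q23 
   q19   q19  q15  q20 
   q20   q21  q22  q23 
 * q21   q19  q15  q20 
 * q22   q16  q17  q18 
 * q23   q21  q22  q23 
(> = start, * = accepting)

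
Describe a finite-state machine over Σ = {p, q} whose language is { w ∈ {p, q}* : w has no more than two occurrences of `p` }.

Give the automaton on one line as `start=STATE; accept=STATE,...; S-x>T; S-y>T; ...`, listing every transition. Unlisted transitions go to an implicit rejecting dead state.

Count `p`s, saturating at 3: states S0 through S2 mean 0 through 2 `p`s seen; S3 means more than 2. Each `p` increments (capped at S3); other symbols loop. Accept from {S0, S1, S2}.
With 4 states:
        p   q  
>* S0   S1  S0 
 * S1   S2  S1 
 * S2   S3  S2 
   S3   S3  S3 
(> = start, * = accepting)

start=S0; accept=S0,S1,S2; S0-p>S1; S0-q>S0; S1-p>S2; S1-q>S1; S2-p>S3; S2-q>S2; S3-p>S3; S3-q>S3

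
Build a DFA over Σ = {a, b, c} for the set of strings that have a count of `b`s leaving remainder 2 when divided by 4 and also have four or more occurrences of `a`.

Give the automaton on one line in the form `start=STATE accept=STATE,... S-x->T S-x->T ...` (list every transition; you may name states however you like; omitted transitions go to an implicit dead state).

start=S0 accept=S17 S0-a->S1 S0-b->S2 S0-c->S0 S1-a->S3 S1-b->S4 S1-c->S1 S2-a->S4 S2-b->S5 S2-c->S2 S3-a->S6 S3-b->S7 S3-c->S3 S4-a->S7 S4-b->S8 S4-c->S4 S5-a->S8 S5-b->S9 S5-c->S5 S6-a->S10 S6-b->S11 S6-c->S6 S7-a->S11 S7-b->S12 S7-c->S7 S8-a->S12 S8-b->S13 S8-c->S8 S9-a->S13 S9-b->S0 S9-c->S9 S10-a->S10 S10-b->S14 S10-c->S10 S11-a->S14 S11-b->S15 S11-c->S11 S12-a->S15 S12-b->S16 S12-c->S12 S13-a->S16 S13-b->S1 S13-c->S13 S14-a->S14 S14-b->S17 S14-c->S14 S15-a->S17 S15-b->S18 S15-c->S15 S16-a->S18 S16-b->S3 S16-c->S16 S17-a->S17 S17-b->S19 S17-c->S17 S18-a->S19 S18-b->S6 S18-c->S18 S19-a->S19 S19-b->S10 S19-c->S19

Build one automaton per condition and run them in lockstep. The first has 4 states tracking the count of `b`s modulo 4; the second has 6 states tracking the count of `a`s, saturating at 5. A product state is a pair (one from each), accepting exactly when both do. After merging equivalent states the machine shrinks.
A 20-state machine:
          a    b    c  
>  S0     S1   S2   S0 
   S1     S3   S4   S1 
   S2     S4   S5   S2 
   S3     S6   S7   S3 
   S4     S7   S8   S4 
   S5     S8   S9   S5 
   S6    S10  S11   S6 
   S7    S11  S12   S7 
   S8    S12  S13   S8 
   S9    S13   S0   S9 
   S10   S10  S14  S10 
   S11   S14  S15  S11 
   S12   S15  S16  S12 
   S13   S16   S1  S13 
   S14   S14  S17  S14 
   S15   S17  S18  S15 
   S16   S18   S3  S16 
 * S17   S17  S19  S17 
   S18   S19   S6  S18 
   S19   S19  S10  S19 
(> = start, * = accepting)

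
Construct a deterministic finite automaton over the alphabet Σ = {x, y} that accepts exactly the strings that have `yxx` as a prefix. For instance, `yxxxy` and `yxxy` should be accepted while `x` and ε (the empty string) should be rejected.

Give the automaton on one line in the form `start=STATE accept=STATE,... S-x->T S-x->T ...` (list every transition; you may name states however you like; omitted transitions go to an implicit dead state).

start=q0 accept=q3 q0-x->q4 q0-y->q1 q1-x->q2 q1-y->q4 q2-x->q3 q2-y->q4 q3-x->q3 q3-y->q3 q4-x->q4 q4-y->q4

Walk along `yxx` while the input agrees: from q0 take `y` to q1, and so on. Any deviation drops to the rejecting sink q4. Once q3 is reached the prefix is confirmed and every continuation is accepted.
        x   y  
>  q0   q4  q1 
   q1   q2  q4 
   q2   q3  q4 
 * q3   q3  q3 
   q4   q4  q4 
(> = start, * = accepting)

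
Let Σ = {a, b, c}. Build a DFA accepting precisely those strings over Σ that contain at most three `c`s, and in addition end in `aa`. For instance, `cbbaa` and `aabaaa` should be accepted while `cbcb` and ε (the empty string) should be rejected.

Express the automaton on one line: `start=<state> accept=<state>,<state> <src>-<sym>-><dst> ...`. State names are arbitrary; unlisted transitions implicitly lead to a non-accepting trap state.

Run two small machines in parallel and take their product. One (5 states) tracks the count of `c`s, saturating at 4; the other (3 states) tracks how much of the suffix `aa` has currently been matched. Each combined state is a pair, one component from each; accept when both components accept.
A 15-state machine:
          a    b    c  
>  q0     q1   q0   q2 
   q1     q3   q0   q2 
   q2     q4   q2   q5 
 * q3     q3   q0   q2 
   q4     q6   q2   q5 
   q5     q7   q5   q8 
 * q6     q6   q2   q5 
   q7     q9   q5   q8 
   q8    q10   q8  q11 
 * q9     q9   q5   q8 
   q10   q12   q8  q11 
   q11   q13  q11  q11 
 * q12   q12   q8  q11 
   q13   q14  q11  q11 
   q14   q14  q11  q11 
(> = start, * = accepting)

start=q0 accept=q3,q6,q9,q12 q0-a->q1 q0-b->q0 q0-c->q2 q1-a->q3 q1-b->q0 q1-c->q2 q2-a->q4 q2-b->q2 q2-c->q5 q3-a->q3 q3-b->q0 q3-c->q2 q4-a->q6 q4-b->q2 q4-c->q5 q5-a->q7 q5-b->q5 q5-c->q8 q6-a->q6 q6-b->q2 q6-c->q5 q7-a->q9 q7-b->q5 q7-c->q8 q8-a->q10 q8-b->q8 q8-c->q11 q9-a->q9 q9-b->q5 q9-c->q8 q10-a->q12 q10-b->q8 q10-c->q11 q11-a->q13 q11-b->q11 q11-c->q11 q12-a->q12 q12-b->q8 q12-c->q11 q13-a->q14 q13-b->q11 q13-c->q11 q14-a->q14 q14-b->q11 q14-c->q11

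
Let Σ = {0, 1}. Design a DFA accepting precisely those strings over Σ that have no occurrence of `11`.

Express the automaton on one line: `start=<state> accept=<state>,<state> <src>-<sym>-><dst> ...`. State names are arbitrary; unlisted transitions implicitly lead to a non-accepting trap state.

start=q0 accept=q0,q1 q0-0->q0 q0-1->q1 q1-0->q0 q1-1->q2 q2-0->q2 q2-1->q2

This is the complement of 'contains `11`'. Use the same substring-matching states — q0 through q2 holding how much of `11` has just been matched — but flip the accepting set: everything except the trap q2 accepts.
With 3 states:
        0   1  
>* q0   q0  q1 
 * q1   q0  q2 
   q2   q2  q2 
(> = start, * = accepting)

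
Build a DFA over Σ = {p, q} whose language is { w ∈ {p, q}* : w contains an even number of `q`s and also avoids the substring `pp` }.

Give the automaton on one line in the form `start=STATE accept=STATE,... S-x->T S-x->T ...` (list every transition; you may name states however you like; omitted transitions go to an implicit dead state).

start=s0 accept=s0,s1 s0-p->s1 s0-q->s2 s1-p->s3 s1-q->s2 s2-p->s4 s2-q->s0 s3-p->s3 s3-q->s5 s4-p->s5 s4-q->s0 s5-p->s5 s5-q->s3

Run two small machines in parallel and take their product. One (2 states) tracks the count of `q`s modulo 2; the other (3 states) tracks partial matches of the forbidden pattern `pp`. Each combined state is a pair, one component from each; accept when both components accept.
        p   q  
>* s0   s1  s2 
 * s1   s3  s2 
   s2   s4  s0 
   s3   s3  s5 
   s4   s5  s0 
   s5   s5  s3 
(> = start, * = accepting)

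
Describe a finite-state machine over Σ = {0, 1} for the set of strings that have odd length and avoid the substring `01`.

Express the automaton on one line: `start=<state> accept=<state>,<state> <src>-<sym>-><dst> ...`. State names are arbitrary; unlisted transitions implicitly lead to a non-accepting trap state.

Build one automaton per condition and run them in lockstep. The first has 2 states tracking the input length modulo 2; the second has 3 states tracking partial matches of the forbidden pattern `01`. A product state is a pair (one from each), accepting exactly when both do. After merging equivalent states the machine shrinks.
With 5 states:
       0  1 
>  A   B  C 
 * B   D  E 
 * C   D  A 
   D   B  E 
   E   E  E 
(> = start, * = accepting)

start=A accept=B,C A-0->B A-1->C B-0->D B-1->E C-0->D C-1->A D-0->B D-1->E E-0->E E-1->E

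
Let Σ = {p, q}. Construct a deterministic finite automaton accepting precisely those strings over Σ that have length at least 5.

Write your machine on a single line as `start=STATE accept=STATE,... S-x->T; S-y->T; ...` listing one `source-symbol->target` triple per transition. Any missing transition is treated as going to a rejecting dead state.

Count input length up to 6: every symbol moves from S0 toward S6, which means 'more than 5' and absorbs. Accept from {S5, S6}.
With 7 states:
        p   q  
>  S0   S1  S1 
   S1   S2  S2 
   S2   S3  S3 
   S3   S4  S4 
   S4   S5  S5 
 * S5   S6  S6 
 * S6   S6  S6 
(> = start, * = accepting)

start=S0; accept=S5,S6; S0-p->S1; S0-q->S1; S1-p->S2; S1-q->S2; S2-p->S3; S2-q->S3; S3-p->S4; S3-q->S4; S4-p->S5; S4-q->S5; S5-p->S6; S5-q->S6; S6-p->S6; S6-q->S6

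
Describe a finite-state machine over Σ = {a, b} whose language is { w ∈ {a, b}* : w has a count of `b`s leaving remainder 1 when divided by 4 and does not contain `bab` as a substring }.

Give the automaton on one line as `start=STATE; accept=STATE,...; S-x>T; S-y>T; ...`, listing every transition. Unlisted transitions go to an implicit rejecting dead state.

start=q0; accept=q1,q2,q4; q0-a>q0; q0-b>q1; q1-a>q2; q1-b>q3; q2-a>q4; q2-b>q5; q3-a>q6; q3-b>q7; q4-a>q4; q4-b>q3; q5-a>q5; q5-b>q8; q6-a>q9; q6-b>q8; q7-a>q10; q7-b>q11; q8-a>q8; q8-b>q12; q9-a>q9; q9-b>q7; q10-a>q13; q10-b>q12; q11-a>q14; q11-b>q1; q12-a>q12; q12-b>q15; q13-a>q13; q13-b>q11; q14-a>q0; q14-b>q15; q15-a>q15; q15-b>q5

Handle the two conditions separately and then intersect. One (4 states) tracks the count of `b`s modulo 4; the other (4 states) tracks partial matches of the forbidden pattern `bab`. Each combined state is a pair, one component from each; accept when both components accept.
          a    b  
>  q0     q0   q1 
 * q1     q2   q3 
 * q2     q4   q5 
   q3     q6   q7 
 * q4     q4   q3 
   q5     q5   q8 
   q6     q9   q8 
   q7    q10  q11 
   q8     q8  q12 
   q9     q9   q7 
   q10   q13  q12 
   q11   q14   q1 
   q12   q12  q15 
   q13   q13  q11 
   q14    q0  q15 
   q15   q15   q5 
(> = start, * = accepting)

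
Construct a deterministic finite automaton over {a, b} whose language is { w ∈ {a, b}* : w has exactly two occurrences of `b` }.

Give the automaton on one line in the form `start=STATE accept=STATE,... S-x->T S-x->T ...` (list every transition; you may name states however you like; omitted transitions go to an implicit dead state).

Only the number of `b`s matters, and only up to 3. Make a chain q0 → q1 → q2 → q3 advanced by each `b` (with q3 absorbing); every other symbol self-loops. The accepting set is {q2}.
4 states suffice.
        a   b  
>  q0   q0  q1 
   q1   q1  q2 
 * q2   q2  q3 
   q3   q3  q3 
(> = start, * = accepting)

start=q0 accept=q2 q0-a->q0 q0-b->q1 q1-a->q1 q1-b->q2 q2-a->q2 q2-b->q3 q3-a->q3 q3-b->q3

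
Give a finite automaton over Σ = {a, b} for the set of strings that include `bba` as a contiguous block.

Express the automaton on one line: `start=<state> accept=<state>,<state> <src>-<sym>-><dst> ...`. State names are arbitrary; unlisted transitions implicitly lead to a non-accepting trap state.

States S0..S2 record the length of the longest prefix of `bba` that matches the current input suffix. Reaching S3 means `bba` has been seen, and we stay there forever. Accept from S3.
        a   b  
>  S0   S0  S1 
   S1   S0  S2 
   S2   S3  S2 
 * S3   S3  S3 
(> = start, * = accepting)

start=S0 accept=S3 S0-a->S0 S0-b->S1 S1-a->S0 S1-b->S2 S2-a->S3 S2-b->S2 S3-a->S3 S3-b->S3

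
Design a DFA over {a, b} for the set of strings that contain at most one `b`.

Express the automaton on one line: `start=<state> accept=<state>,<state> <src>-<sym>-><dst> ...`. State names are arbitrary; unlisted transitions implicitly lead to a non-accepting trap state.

start=q0 accept=q0,q1 q0-a->q0 q0-b->q1 q1-a->q1 q1-b->q2 q2-a->q2 q2-b->q2

Only the number of `b`s matters, and only up to 2. Make a chain q0 → q1 → q2 advanced by each `b` (with q2 absorbing); every other symbol self-loops. The accepting set is {q0, q1}.
With 3 states:
        a   b  
>* q0   q0  q1 
 * q1   q1  q2 
   q2   q2  q2 
(> = start, * = accepting)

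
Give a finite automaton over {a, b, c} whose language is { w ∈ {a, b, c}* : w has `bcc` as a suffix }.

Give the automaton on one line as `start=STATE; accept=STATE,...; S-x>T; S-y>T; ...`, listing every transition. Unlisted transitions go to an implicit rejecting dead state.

Remember how much of `bcc` the current input suffix matches. State q0 means no match yet; q1 means the last symbol is `b`; q2 means the last 2 symbols are `bc`; q3 means the last 3 symbols are `bcc`. Only q3 accepts. On a mismatch, fall back to the longest proper suffix that is still a prefix of `bcc`.
        a   b   c  
>  q0   q0  q1  q0 
   q1   q0  q1  q2 
   q2   q0  q1  q3 
 * q3   q0  q1  q0 
(> = start, * = accepting)

start=q0; accept=q3; q0-a>q0; q0-b>q1; q0-c>q0; q1-a>q0; q1-b>q1; q1-c>q2; q2-a>q0; q2-b>q1; q2-c>q3; q3-a>q0; q3-b>q1; q3-c>q0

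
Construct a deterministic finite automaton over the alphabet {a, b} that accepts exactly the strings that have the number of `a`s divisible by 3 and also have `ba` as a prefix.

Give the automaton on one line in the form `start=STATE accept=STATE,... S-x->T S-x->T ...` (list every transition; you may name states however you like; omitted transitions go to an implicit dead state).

start=q0 accept=q7 q0-a->q1 q0-b->q2 q1-a->q3 q1-b->q1 q2-a->q4 q2-b->q5 q3-a->q5 q3-b->q3 q4-a->q6 q4-b->q4 q5-a->q1 q5-b->q5 q6-a->q7 q6-b->q6 q7-a->q4 q7-b->q7

Build one automaton per condition and run them in lockstep. One (3 states) tracks the count of `a`s modulo 3; the other (4 states) tracks whether the input so far still matches the prefix `ba`. Each combined state is a pair, one component from each; accept when both components accept.
With 8 states:
        a   b  
>  q0   q1  q2 
   q1   q3  q1 
   q2   q4  q5 
   q3   q5  q3 
   q4   q6  q4 
   q5   q1  q5 
   q6   q7  q6 
 * q7   q4  q7 
(> = start, * = accepting)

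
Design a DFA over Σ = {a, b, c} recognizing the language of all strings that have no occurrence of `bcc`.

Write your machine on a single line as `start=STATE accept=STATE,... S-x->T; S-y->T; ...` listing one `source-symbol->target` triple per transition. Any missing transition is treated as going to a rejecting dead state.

start=q0; accept=q0,q1,q2; q0-a->q0; q0-b->q1; q0-c->q0; q1-a->q0; q1-b->q1; q1-c->q2; q2-a->q0; q2-b->q1; q2-c->q3; q3-a->q3; q3-b->q3; q3-c->q3

This is the complement of 'contains `bcc`'. Use the same substring-matching states — q0 through q3 holding how much of `bcc` has just been matched — but flip the accepting set: everything except the trap q3 accepts.
With 4 states:
        a   b   c  
>* q0   q0  q1  q0 
 * q1   q0  q1  q2 
 * q2   q0  q1  q3 
   q3   q3  q3  q3 
(> = start, * = accepting)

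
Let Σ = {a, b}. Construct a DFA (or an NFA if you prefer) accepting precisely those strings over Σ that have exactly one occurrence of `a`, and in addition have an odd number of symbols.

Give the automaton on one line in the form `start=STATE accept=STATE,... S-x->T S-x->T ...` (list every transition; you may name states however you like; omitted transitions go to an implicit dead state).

Run two small machines in parallel and take their product. One (3 states) tracks the count of `a`s, saturating at 2; the other (2 states) tracks the input length modulo 2. Each combined state is a pair, one component from each; accept when both components accept.
A 6-state machine:
        a   b  
>  s0   s1  s2 
 * s1   s3  s4 
   s2   s4  s0 
   s3   s5  s5 
   s4   s5  s1 
   s5   s3  s3 
(> = start, * = accepting)

start=s0 accept=s1 s0-a->s1 s0-b->s2 s1-a->s3 s1-b->s4 s2-a->s4 s2-b->s0 s3-a->s5 s3-b->s5 s4-a->s5 s4-b->s1 s5-a->s3 s5-b->s3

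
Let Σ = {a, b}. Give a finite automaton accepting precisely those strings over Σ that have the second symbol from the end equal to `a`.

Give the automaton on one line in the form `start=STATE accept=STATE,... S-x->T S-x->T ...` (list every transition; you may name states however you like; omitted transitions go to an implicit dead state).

Because acceptance depends on a position counted from the end, the machine has to buffer the most recent 2 symbols. Make each state the string of the last up-to-2 symbols read; on input `x` shift the window left and append `x`. Accept when the buffered window has length 2 and begins with `a`.
7 states suffice.
        a   b  
>  q0   q1  q2 
   q1   q3  q4 
   q2   q5  q6 
 * q3   q3  q4 
 * q4   q5  q6 
   q5   q3  q4 
   q6   q5  q6 
(> = start, * = accepting)

start=q0 accept=q3,q4 q0-a->q1 q0-b->q2 q1-a->q3 q1-b->q4 q2-a->q5 q2-b->q6 q3-a->q3 q3-b->q4 q4-a->q5 q4-b->q6 q5-a->q3 q5-b->q4 q6-a->q5 q6-b->q6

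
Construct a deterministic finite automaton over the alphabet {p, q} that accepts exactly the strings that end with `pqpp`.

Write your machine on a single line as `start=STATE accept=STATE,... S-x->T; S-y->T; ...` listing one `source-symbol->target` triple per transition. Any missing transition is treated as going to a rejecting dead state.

start=A; accept=E; A-p->B; A-q->A; B-p->B; B-q->C; C-p->D; C-q->A; D-p->E; D-q->C; E-p->B; E-q->C

Remember how much of `pqpp` the current input suffix matches. State A means no match yet; B means the last symbol is `p`; C means the last 2 symbols are `pq`; D means the last 3 symbols are `pqp`; E means the last 4 symbols are `pqpp`. Only E accepts. On a mismatch, fall back to the longest proper suffix that is still a prefix of `pqpp`.
5 states suffice.
       p  q 
>  A   B  A 
   B   B  C 
   C   D  A 
   D   E  C 
 * E   B  C 
(> = start, * = accepting)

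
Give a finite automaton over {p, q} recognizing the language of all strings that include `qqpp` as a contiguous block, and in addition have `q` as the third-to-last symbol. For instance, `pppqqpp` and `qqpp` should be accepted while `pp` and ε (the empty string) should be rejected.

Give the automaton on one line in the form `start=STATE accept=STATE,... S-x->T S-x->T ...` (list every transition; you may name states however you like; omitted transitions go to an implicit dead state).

start=S0 accept=S15,S20,S21,S22 S0-p->S1 S0-q->S2 S1-p->S3 S1-q->S4 S2-p->S5 S2-q->S6 S3-p->S7 S3-q->S8 S4-p->S9 S4-q->S10 S5-p->S11 S5-q->S12 S6-p->S13 S6-q->S14 S7-p->S7 S7-q->S8 S8-p->S9 S8-q->S10 S9-p->S11 S9-q->S12 S10-p->S13 S10-q->S14 S11-p->S7 S11-q->S8 S12-p->S9 S12-q->S10 S13-p->S15 S13-q->S12 S14-p->S13 S14-q->S14 S15-p->S16 S15-q->S17 S16-p->S16 S16-q->S17 S17-p->S18 S17-q->S19 S18-p->S15 S18-q->S20 S19-p->S21 S19-q->S22 S20-p->S18 S20-q->S19 S21-p->S15 S21-q->S20 S22-p->S21 S22-q->S22

Handle the two conditions separately and then intersect. The first has 5 states tracking whether and how much of `qqpp` has been seen; the second has 15 states tracking the last 3 symbols read. A product state is a pair (one from each), accepting exactly when both do.
A 23-state machine:
          p    q  
>  S0     S1   S2 
   S1     S3   S4 
   S2     S5   S6 
   S3     S7   S8 
   S4     S9  S10 
   S5    S11  S12 
   S6    S13  S14 
   S7     S7   S8 
   S8     S9  S10 
   S9    S11  S12 
   S10   S13  S14 
   S11    S7   S8 
   S12    S9  S10 
   S13   S15  S12 
   S14   S13  S14 
 * S15   S16  S17 
   S16   S16  S17 
   S17   S18  S19 
   S18   S15  S20 
   S19   S21  S22 
 * S20   S18  S19 
 * S21   S15  S20 
 * S22   S21  S22 
(> = start, * = accepting)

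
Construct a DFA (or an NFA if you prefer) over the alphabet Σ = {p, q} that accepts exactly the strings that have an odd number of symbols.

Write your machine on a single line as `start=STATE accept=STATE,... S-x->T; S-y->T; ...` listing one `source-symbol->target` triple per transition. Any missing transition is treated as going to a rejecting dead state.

Count input length modulo 2: every symbol advances one step around the cycle A → B → A. Accept at B.
2 states suffice.
       p  q 
>  A   B  B 
 * B   A  A 
(> = start, * = accepting)

start=A; accept=B; A-p->B; A-q->B; B-p->A; B-q->A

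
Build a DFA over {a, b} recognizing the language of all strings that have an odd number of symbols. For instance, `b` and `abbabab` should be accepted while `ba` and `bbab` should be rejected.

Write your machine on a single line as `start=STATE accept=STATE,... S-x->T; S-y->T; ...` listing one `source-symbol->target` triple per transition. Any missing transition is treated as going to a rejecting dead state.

Count input length modulo 2: every symbol advances one step around the cycle q0 → q1 → q0. Accept at q1.
A 2-state machine:
        a   b  
>  q0   q1  q1 
 * q1   q0  q0 
(> = start, * = accepting)

start=q0; accept=q1; q0-a->q1; q0-b->q1; q1-a->q0; q1-b->q0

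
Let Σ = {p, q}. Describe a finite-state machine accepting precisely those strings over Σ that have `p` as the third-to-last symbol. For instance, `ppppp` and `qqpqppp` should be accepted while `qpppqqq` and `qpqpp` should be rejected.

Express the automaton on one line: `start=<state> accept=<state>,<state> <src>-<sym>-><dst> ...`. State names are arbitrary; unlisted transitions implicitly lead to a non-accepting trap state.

A DFA must remember the last 3 symbols (since which symbol is third-to-last isn't known until the input ends). Use one state per possible window of the last ≤3 symbols; accept from those whose window starts with `p`.
          p    q  
>  s0     s1   s2 
   s1     s3   s4 
   s2     s5   s6 
   s3     s7   s8 
   s4     s9  s10 
   s5    s11  s12 
   s6    s13  s14 
 * s7     s7   s8 
 * s8     s9  s10 
 * s9    s11  s12 
 * s10   s13  s14 
   s11    s7   s8 
   s12    s9  s10 
   s13   s11  s12 
   s14   s13  s14 
(> = start, * = accepting)

start=s0 accept=s7,s8,s9,s10 s0-p->s1 s0-q->s2 s1-p->s3 s1-q->s4 s2-p->s5 s2-q->s6 s3-p->s7 s3-q->s8 s4-p->s9 s4-q->s10 s5-p->s11 s5-q->s12 s6-p->s13 s6-q->s14 s7-p->s7 s7-q->s8 s8-p->s9 s8-q->s10 s9-p->s11 s9-q->s12 s10-p->s13 s10-q->s14 s11-p->s7 s11-q->s8 s12-p->s9 s12-q->s10 s13-p->s11 s13-q->s12 s14-p->s13 s14-q->s14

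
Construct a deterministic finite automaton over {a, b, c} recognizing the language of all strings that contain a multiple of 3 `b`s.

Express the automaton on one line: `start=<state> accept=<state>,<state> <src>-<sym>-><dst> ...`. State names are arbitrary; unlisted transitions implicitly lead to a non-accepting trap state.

Keep the running count of `b`s modulo 3: each `b` advances along the cycle s0 → s1 → s2 → s0 while other symbols loop. Accept at s0.
With 3 states:
        a   b   c  
>* s0   s0  s1  s0 
   s1   s1  s2  s1 
   s2   s2  s0  s2 
(> = start, * = accepting)

start=s0 accept=s0 s0-a->s0 s0-b->s1 s0-c->s0 s1-a->s1 s1-b->s2 s1-c->s1 s2-a->s2 s2-b->s0 s2-c->s2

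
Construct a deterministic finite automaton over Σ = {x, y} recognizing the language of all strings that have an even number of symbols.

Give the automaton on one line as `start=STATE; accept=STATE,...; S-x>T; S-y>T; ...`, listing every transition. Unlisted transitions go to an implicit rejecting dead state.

Only the length mod 2 matters, so use a 2-cycle: from any state, every input symbol moves to the next state, wrapping s1 back to s0. Mark s0 accepting.
2 states suffice.
        x   y  
>* s0   s1  s1 
   s1   s0  s0 
(> = start, * = accepting)

start=s0; accept=s0; s0-x>s1; s0-y>s1; s1-x>s0; s1-y>s0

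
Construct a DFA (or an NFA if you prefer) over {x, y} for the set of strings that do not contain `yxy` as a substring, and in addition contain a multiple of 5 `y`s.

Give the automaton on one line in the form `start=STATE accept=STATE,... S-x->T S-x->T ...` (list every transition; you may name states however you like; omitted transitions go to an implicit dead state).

start=A accept=A,N,P A-x->A A-y->B B-x->C B-y->D C-x->E C-y->F D-x->G D-y->H E-x->E E-y->D F-x->F F-y->F G-x->I G-y->F H-x->J H-y->K I-x->I I-y->H J-x->L J-y->F K-x->M K-y->N L-x->L L-y->K M-x->O M-y->F N-x->P N-y->B O-x->O O-y->N P-x->A P-y->F

Build one automaton per condition and run them in lockstep. The first has 4 states tracking partial matches of the forbidden pattern `yxy`; the second has 5 states tracking the count of `y`s modulo 5. A product state is a pair (one from each), accepting exactly when both do. Equivalent product states are then merged.
16 states suffice.
       x  y 
>* A   A  B 
   B   C  D 
   C   E  F 
   D   G  H 
   E   E  D 
   F   F  F 
   G   I  F 
   H   J  K 
   I   I  H 
   J   L  F 
   K   M  N 
   L   L  K 
   M   O  F 
 * N   P  B 
   O   O  N 
 * P   A  F 
(> = start, * = accepting)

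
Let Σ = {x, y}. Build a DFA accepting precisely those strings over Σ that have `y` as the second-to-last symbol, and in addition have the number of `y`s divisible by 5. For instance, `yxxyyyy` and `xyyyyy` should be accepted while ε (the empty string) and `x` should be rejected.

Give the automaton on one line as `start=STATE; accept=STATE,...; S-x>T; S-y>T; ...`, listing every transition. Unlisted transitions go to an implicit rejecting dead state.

Build one automaton per condition and run them in lockstep. One (7 states) tracks the last 2 symbols read; the other (5 states) tracks the count of `y`s modulo 5. Each combined state is a pair, one component from each; accept when both components accept. Minimizing collapses redundant product states.
        x   y  
>  q0   q0  q1 
   q1   q1  q2 
   q2   q2  q3 
   q3   q3  q4 
   q4   q5  q6 
   q5   q5  q7 
 * q6   q8  q1 
   q7   q8  q1 
 * q8   q0  q1 
(> = start, * = accepting)

start=q0; accept=q6,q8; q0-x>q0; q0-y>q1; q1-x>q1; q1-y>q2; q2-x>q2; q2-y>q3; q3-x>q3; q3-y>q4; q4-x>q5; q4-y>q6; q5-x>q5; q5-y>q7; q6-x>q8; q6-y>q1; q7-x>q8; q7-y>q1; q8-x>q0; q8-y>q1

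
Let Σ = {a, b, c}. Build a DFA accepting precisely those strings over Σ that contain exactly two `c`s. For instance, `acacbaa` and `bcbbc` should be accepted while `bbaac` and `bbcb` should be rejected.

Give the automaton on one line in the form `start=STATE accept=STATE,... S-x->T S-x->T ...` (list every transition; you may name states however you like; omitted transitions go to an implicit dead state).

Only the number of `c`s matters, and only up to 3. Make a chain q0 → q1 → q2 → q3 advanced by each `c` (with q3 absorbing); every other symbol self-loops. The accepting set is {q2}.
With 4 states:
        a   b   c  
>  q0   q0  q0  q1 
   q1   q1  q1  q2 
 * q2   q2  q2  q3 
   q3   q3  q3  q3 
(> = start, * = accepting)

start=q0 accept=q2 q0-a->q0 q0-b->q0 q0-c->q1 q1-a->q1 q1-b->q1 q1-c->q2 q2-a->q2 q2-b->q2 q2-c->q3 q3-a->q3 q3-b->q3 q3-c->q3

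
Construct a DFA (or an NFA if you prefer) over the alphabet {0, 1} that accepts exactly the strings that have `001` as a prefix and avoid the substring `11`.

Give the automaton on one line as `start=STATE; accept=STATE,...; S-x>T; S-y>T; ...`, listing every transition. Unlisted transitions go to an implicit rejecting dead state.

start=s0; accept=s6,s7; s0-0>s1; s0-1>s2; s1-0>s3; s1-1>s2; s2-0>s4; s2-1>s5; s3-0>s4; s3-1>s6; s4-0>s4; s4-1>s2; s5-0>s5; s5-1>s5; s6-0>s7; s6-1>s8; s7-0>s7; s7-1>s6; s8-0>s8; s8-1>s8

Run two small machines in parallel and take their product. The first has 5 states tracking whether the input so far still matches the prefix `001`; the second has 3 states tracking partial matches of the forbidden pattern `11`. A product state is a pair (one from each), accepting exactly when both do.
9 states suffice.
        0   1  
>  s0   s1  s2 
   s1   s3  s2 
   s2   s4  s5 
   s3   s4  s6 
   s4   s4  s2 
   s5   s5  s5 
 * s6   s7  s8 
 * s7   s7  s6 
   s8   s8  s8 
(> = start, * = accepting)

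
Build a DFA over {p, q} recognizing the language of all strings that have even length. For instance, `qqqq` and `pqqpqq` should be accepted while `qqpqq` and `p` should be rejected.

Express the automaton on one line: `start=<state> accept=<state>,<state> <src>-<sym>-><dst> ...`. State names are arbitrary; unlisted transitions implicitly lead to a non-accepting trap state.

Count input length modulo 2: every symbol advances one step around the cycle A → B → A. Accept at A.
A 2-state machine:
       p  q 
>* A   B  B 
   B   A  A 
(> = start, * = accepting)

start=A accept=A A-p->B A-q->B B-p->A B-q->A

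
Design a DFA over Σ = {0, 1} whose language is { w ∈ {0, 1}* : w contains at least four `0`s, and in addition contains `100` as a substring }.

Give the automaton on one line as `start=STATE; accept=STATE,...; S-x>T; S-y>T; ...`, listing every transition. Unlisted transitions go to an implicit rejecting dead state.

start=s0; accept=s17,s20; s0-0>s1; s0-1>s2; s1-0>s3; s1-1>s4; s2-0>s5; s2-1>s2; s3-0>s6; s3-1>s7; s4-0>s8; s4-1>s4; s5-0>s9; s5-1>s4; s6-0>s10; s6-1>s11; s7-0>s12; s7-1>s7; s8-0>s13; s8-1>s7; s9-0>s13; s9-1>s9; s10-0>s14; s10-1>s15; s11-0>s16; s11-1>s11; s12-0>s17; s12-1>s11; s13-0>s17; s13-1>s13; s14-0>s14; s14-1>s18; s15-0>s19; s15-1>s15; s16-0>s20; s16-1>s15; s17-0>s20; s17-1>s17; s18-0>s19; s18-1>s18; s19-0>s20; s19-1>s18; s20-0>s20; s20-1>s20

Handle the two conditions separately and then intersect. The first has 6 states tracking the count of `0`s, saturating at 5; the second has 4 states tracking whether and how much of `100` has been seen. A product state is a pair (one from each), accepting exactly when both do.
          0    1  
>  s0     s1   s2 
   s1     s3   s4 
   s2     s5   s2 
   s3     s6   s7 
   s4     s8   s4 
   s5     s9   s4 
   s6    s10  s11 
   s7    s12   s7 
   s8    s13   s7 
   s9    s13   s9 
   s10   s14  s15 
   s11   s16  s11 
   s12   s17  s11 
   s13   s17  s13 
   s14   s14  s18 
   s15   s19  s15 
   s16   s20  s15 
 * s17   s20  s17 
   s18   s19  s18 
   s19   s20  s18 
 * s20   s20  s20 
(> = start, * = accepting)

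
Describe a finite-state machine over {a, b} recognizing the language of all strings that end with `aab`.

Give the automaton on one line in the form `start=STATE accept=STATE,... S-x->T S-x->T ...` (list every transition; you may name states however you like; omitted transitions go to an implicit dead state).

start=s0 accept=s3 s0-a->s1 s0-b->s0 s1-a->s2 s1-b->s0 s2-a->s2 s2-b->s3 s3-a->s1 s3-b->s0

Remember how much of `aab` the current input suffix matches. State s0 means no match yet; s1 means the last symbol is `a`; s2 means the last 2 symbols are `aa`; s3 means the last 3 symbols are `aab`. Only s3 accepts. On a mismatch, fall back to the longest proper suffix that is still a prefix of `aab`.
4 states suffice.
        a   b  
>  s0   s1  s0 
   s1   s2  s0 
   s2   s2  s3 
 * s3   s1  s0 
(> = start, * = accepting)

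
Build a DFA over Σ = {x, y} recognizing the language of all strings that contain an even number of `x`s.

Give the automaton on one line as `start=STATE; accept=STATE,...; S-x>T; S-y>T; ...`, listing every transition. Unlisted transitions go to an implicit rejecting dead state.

start=A; accept=A; A-x>B; A-y>A; B-x>A; B-y>B

Keep the running count of `x`s modulo 2: each `x` advances along the cycle A → B → A while other symbols loop. Accept at A.
With 2 states:
       x  y 
>* A   B  A 
   B   A  B 
(> = start, * = accepting)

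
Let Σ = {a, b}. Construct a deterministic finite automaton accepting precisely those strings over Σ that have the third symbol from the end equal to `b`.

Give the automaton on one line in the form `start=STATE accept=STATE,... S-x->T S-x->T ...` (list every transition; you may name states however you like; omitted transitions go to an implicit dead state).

start=s0 accept=s11,s12,s13,s14 s0-a->s1 s0-b->s2 s1-a->s3 s1-b->s4 s2-a->s5 s2-b->s6 s3-a->s7 s3-b->s8 s4-a->s9 s4-b->s10 s5-a->s11 s5-b->s12 s6-a->s13 s6-b->s14 s7-a->s7 s7-b->s8 s8-a->s9 s8-b->s10 s9-a->s11 s9-b->s12 s10-a->s13 s10-b->s14 s11-a->s7 s11-b->s8 s12-a->s9 s12-b->s10 s13-a->s11 s13-b->s12 s14-a->s13 s14-b->s14

A DFA must remember the last 3 symbols (since which symbol is third-to-last isn't known until the input ends). Use one state per possible window of the last ≤3 symbols; accept from those whose window starts with `b`.
A 15-state machine:
          a    b  
>  s0     s1   s2 
   s1     s3   s4 
   s2     s5   s6 
   s3     s7   s8 
   s4     s9  s10 
   s5    s11  s12 
   s6    s13  s14 
   s7     s7   s8 
   s8     s9  s10 
   s9    s11  s12 
   s10   s13  s14 
 * s11    s7   s8 
 * s12    s9  s10 
 * s13   s11  s12 
 * s14   s13  s14 
(> = start, * = accepting)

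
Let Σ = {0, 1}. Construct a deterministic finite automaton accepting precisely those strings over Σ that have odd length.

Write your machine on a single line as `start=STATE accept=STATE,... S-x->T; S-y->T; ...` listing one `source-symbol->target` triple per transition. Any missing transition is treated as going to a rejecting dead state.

start=s0; accept=s1; s0-0->s1; s0-1->s1; s1-0->s0; s1-1->s0

Count input length modulo 2: every symbol advances one step around the cycle s0 → s1 → s0. Accept at s1.
A 2-state machine:
        0   1  
>  s0   s1  s1 
 * s1   s0  s0 
(> = start, * = accepting)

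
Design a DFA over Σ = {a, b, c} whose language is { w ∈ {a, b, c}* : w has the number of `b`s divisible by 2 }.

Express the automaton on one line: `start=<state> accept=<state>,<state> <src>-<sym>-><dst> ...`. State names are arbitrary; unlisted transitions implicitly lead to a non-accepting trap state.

start=S0 accept=S0 S0-a->S0 S0-b->S1 S0-c->S0 S1-a->S1 S1-b->S0 S1-c->S1

The only thing that matters is how many `b`s have appeared, reduced mod 2. Use one state per residue: S0 for 0, …, S1 for 1. Reading `b` moves to the next residue; anything else stays put. S0 is accepting.
2 states suffice.
        a   b   c  
>* S0   S0  S1  S0 
   S1   S1  S0  S1 
(> = start, * = accepting)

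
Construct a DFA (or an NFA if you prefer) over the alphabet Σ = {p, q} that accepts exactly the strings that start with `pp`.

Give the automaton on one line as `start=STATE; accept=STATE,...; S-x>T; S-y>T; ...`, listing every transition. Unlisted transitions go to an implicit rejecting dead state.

Walk along `pp` while the input agrees: from S0 take `p` to S1, and so on. Any deviation drops to the rejecting sink S3. Once S2 is reached the prefix is confirmed and every continuation is accepted.
4 states suffice.
        p   q  
>  S0   S1  S3 
   S1   S2  S3 
 * S2   S2  S2 
   S3   S3  S3 
(> = start, * = accepting)

start=S0; accept=S2; S0-p>S1; S0-q>S3; S1-p>S2; S1-q>S3; S2-p>S2; S2-q>S2; S3-p>S3; S3-q>S3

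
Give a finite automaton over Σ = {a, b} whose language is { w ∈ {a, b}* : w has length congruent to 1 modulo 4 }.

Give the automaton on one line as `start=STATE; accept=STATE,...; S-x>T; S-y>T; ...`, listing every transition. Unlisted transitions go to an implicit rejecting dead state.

start=S0; accept=S1; S0-a>S1; S0-b>S1; S1-a>S2; S1-b>S2; S2-a>S3; S2-b>S3; S3-a>S0; S3-b>S0

Count input length modulo 4: every symbol advances one step around the cycle S0 → S1 → S2 → S3 → S0. Accept at S1.
        a   b  
>  S0   S1  S1 
 * S1   S2  S2 
   S2   S3  S3 
   S3   S0  S0 
(> = start, * = accepting)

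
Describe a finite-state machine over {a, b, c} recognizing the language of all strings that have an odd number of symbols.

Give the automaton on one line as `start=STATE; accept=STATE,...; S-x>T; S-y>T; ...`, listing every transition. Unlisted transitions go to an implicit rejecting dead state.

Count input length modulo 2: every symbol advances one step around the cycle S0 → S1 → S0. Accept at S1.
With 2 states:
        a   b   c  
>  S0   S1  S1  S1 
 * S1   S0  S0  S0 
(> = start, * = accepting)

start=S0; accept=S1; S0-a>S1; S0-b>S1; S0-c>S1; S1-a>S0; S1-b>S0; S1-c>S0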